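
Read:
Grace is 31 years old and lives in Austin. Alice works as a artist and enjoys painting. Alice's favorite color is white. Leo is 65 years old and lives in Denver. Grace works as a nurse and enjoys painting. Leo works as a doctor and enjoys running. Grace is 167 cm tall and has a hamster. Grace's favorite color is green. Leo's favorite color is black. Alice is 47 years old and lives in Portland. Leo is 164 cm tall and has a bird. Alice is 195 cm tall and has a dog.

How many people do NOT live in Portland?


Not in Portland: 2

2


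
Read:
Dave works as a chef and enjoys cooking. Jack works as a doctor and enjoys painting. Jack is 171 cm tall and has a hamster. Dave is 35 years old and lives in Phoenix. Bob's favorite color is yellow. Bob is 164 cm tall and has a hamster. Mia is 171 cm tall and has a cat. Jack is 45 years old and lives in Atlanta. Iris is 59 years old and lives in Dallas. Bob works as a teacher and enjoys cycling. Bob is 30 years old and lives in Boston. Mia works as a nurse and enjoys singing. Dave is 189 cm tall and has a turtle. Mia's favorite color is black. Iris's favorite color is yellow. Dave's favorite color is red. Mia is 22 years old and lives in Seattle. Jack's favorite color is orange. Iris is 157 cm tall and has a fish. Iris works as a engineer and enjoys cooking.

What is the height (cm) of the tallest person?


Tallest: Dave at 189 cm

189


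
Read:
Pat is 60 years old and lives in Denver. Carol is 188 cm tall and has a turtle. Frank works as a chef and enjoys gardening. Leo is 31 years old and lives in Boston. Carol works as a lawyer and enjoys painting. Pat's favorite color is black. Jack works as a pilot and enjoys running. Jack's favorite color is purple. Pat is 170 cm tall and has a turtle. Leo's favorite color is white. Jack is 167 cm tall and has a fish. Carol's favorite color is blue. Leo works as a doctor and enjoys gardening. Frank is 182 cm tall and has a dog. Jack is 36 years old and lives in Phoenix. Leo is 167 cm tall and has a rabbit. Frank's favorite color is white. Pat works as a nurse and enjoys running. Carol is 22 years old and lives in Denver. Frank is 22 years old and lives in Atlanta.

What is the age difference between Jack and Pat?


|36 - 60| = 24

24


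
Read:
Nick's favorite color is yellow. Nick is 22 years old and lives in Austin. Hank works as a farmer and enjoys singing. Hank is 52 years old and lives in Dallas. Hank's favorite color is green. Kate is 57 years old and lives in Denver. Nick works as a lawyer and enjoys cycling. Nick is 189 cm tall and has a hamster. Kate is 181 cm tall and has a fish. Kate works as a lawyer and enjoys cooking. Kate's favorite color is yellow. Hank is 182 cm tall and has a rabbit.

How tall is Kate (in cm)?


Kate is 181 cm tall

181


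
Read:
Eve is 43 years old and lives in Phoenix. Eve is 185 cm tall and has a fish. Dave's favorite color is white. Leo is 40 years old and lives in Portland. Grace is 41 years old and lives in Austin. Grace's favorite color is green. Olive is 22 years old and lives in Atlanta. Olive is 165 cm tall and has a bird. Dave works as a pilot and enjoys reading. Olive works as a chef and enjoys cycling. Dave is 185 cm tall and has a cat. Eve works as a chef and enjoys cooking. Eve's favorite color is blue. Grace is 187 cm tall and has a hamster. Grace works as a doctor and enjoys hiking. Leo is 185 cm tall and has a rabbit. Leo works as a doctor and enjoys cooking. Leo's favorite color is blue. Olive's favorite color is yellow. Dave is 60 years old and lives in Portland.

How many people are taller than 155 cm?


Taller than 155: 5

5


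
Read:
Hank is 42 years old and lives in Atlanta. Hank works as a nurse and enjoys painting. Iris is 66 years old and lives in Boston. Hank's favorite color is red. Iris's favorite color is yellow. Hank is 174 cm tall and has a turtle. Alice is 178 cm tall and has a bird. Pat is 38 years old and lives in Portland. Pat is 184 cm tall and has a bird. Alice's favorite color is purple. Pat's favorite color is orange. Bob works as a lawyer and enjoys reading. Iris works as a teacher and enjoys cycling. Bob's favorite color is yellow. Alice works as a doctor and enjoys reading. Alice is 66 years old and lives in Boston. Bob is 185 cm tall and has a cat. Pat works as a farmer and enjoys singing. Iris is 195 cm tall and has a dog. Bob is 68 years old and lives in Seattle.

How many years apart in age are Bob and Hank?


68 vs 42, diff = 26

26


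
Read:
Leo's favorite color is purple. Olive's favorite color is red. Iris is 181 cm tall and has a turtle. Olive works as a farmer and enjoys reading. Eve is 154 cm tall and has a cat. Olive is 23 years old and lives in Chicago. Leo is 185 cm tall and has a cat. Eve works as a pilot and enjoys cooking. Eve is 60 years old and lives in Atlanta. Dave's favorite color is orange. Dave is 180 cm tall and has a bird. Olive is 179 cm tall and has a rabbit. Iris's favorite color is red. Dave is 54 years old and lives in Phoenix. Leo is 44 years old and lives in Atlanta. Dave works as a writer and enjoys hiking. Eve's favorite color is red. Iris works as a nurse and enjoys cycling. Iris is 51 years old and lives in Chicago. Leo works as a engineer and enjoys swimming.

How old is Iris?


Iris is 51 years old

51


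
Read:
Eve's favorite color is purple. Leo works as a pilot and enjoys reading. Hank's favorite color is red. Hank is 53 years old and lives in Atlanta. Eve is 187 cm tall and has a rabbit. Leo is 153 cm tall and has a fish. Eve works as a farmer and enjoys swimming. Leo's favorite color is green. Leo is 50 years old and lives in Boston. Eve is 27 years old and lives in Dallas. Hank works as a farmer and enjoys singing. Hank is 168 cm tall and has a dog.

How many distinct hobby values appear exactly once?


Unique hobby values: 3

3


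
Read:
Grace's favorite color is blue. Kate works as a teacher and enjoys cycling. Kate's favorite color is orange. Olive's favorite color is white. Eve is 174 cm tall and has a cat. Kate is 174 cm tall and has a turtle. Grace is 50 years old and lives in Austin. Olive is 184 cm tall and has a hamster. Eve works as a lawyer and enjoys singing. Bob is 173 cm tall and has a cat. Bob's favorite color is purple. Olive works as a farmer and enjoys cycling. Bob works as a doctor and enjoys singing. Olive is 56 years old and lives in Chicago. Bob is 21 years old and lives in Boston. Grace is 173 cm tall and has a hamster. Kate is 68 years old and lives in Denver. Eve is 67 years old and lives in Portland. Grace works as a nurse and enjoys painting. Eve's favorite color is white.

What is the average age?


Sum=262, n=5, avg=52.4

52.4


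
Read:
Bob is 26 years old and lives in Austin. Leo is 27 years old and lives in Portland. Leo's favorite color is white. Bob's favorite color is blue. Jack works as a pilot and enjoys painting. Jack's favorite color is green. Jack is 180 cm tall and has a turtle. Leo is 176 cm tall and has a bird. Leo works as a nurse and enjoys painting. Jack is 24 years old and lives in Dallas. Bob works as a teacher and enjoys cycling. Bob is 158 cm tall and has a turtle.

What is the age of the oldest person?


Oldest: Leo at 27

27


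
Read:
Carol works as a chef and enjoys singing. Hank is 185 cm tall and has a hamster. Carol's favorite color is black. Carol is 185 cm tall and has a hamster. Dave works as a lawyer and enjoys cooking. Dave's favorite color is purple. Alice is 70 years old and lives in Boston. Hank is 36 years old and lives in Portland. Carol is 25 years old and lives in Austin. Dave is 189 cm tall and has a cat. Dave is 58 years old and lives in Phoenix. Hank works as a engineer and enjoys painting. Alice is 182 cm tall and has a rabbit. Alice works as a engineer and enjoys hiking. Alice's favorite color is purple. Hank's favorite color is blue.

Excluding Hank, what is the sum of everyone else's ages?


Sum (excluding Hank): 153

153


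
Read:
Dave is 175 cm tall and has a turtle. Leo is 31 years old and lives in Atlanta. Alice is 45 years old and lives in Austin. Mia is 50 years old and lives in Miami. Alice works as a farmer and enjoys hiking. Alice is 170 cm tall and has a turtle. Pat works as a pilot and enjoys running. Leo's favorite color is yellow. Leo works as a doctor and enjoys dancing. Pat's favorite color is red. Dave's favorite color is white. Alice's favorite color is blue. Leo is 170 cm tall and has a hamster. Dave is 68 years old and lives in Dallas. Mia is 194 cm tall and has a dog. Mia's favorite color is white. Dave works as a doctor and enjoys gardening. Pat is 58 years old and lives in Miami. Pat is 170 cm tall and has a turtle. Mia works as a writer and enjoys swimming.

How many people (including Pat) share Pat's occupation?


Pat is a pilot. Count = 1

1


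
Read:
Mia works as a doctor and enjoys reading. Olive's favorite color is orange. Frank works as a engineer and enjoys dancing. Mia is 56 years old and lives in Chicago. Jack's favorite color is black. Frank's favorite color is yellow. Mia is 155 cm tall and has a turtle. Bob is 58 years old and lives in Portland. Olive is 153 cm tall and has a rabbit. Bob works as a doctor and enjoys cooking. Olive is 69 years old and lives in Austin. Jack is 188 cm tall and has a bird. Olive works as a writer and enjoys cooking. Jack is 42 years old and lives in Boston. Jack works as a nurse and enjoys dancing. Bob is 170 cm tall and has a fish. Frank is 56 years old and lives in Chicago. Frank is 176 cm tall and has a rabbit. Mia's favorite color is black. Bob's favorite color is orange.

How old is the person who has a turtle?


Person with turtle is Mia, age 56

56


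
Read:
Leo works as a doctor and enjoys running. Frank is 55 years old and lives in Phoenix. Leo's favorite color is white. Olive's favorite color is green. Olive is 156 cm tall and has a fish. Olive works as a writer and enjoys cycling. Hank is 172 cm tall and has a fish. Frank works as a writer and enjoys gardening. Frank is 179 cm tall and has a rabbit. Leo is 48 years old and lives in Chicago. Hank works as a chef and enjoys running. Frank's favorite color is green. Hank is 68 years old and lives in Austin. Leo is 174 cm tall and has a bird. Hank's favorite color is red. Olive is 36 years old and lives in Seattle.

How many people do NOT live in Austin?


Not in Austin: 3

3


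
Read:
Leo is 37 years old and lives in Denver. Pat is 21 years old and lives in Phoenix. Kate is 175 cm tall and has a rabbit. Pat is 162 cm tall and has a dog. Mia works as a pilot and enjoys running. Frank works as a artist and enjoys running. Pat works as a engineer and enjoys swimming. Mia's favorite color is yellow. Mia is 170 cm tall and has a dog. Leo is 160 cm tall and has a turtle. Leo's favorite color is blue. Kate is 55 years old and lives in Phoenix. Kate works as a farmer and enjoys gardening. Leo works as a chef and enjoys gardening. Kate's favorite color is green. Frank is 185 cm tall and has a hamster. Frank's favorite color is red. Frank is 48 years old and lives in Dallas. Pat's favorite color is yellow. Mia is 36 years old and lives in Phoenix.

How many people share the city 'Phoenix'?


Count: 3

3


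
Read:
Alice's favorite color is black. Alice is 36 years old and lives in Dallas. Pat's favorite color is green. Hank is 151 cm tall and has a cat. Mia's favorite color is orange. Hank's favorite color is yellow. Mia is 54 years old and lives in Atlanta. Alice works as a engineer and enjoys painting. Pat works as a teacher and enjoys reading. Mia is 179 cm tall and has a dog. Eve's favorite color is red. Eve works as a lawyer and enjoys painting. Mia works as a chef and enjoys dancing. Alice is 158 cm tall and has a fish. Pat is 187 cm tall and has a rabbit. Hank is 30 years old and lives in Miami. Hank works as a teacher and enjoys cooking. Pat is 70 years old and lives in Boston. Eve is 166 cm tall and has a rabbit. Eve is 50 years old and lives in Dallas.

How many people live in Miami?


Count in Miami: 1

1


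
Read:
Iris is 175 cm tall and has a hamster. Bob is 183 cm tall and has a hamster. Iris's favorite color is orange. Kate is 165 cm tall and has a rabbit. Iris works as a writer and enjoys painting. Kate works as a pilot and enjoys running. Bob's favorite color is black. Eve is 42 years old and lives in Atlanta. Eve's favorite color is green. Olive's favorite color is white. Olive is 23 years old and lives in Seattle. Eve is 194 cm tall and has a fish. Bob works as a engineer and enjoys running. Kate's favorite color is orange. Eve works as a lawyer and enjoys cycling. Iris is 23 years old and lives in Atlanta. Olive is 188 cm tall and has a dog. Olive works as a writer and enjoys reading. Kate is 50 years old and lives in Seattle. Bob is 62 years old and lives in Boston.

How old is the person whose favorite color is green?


Person with favorite color=green is Eve, age 42

42


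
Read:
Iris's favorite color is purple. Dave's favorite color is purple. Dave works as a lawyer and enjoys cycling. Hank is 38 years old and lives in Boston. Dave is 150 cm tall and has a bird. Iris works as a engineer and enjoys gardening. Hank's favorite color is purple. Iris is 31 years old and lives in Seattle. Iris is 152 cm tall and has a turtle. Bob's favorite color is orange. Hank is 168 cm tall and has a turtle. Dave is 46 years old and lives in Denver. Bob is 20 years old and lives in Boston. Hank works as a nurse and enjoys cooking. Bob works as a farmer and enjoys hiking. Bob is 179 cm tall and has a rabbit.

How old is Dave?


Dave is 46 years old

46


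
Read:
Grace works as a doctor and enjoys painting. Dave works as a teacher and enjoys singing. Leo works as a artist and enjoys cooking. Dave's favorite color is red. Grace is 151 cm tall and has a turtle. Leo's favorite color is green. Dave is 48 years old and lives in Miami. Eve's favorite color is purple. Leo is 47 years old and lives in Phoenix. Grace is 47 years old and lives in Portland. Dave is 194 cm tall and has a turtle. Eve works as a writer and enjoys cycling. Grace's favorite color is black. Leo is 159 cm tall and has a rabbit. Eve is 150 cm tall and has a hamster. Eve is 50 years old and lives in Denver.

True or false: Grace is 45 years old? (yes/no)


Grace is actually 47. no

no


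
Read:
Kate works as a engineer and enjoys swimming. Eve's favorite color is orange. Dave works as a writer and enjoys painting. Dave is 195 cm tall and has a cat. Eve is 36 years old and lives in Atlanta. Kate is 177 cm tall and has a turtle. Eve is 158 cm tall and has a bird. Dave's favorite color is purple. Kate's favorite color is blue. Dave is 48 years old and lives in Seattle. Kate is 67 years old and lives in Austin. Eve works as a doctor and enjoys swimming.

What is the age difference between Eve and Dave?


|36 - 48| = 12

12


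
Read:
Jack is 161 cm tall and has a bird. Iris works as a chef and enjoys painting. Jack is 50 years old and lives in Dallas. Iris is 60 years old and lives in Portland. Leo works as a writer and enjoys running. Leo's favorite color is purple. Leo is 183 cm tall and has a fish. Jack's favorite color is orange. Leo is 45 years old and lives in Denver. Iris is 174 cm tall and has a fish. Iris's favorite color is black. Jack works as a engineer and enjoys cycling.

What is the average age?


Sum=155, n=3, avg=51.67

51.67


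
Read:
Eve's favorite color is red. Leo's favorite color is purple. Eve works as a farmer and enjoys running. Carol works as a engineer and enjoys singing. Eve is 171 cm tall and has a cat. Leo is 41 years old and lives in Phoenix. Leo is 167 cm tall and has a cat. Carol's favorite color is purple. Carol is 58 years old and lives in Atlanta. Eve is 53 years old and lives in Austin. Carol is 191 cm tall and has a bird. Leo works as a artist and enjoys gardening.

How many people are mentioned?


People: Leo, Eve, Carol. Count = 3

3


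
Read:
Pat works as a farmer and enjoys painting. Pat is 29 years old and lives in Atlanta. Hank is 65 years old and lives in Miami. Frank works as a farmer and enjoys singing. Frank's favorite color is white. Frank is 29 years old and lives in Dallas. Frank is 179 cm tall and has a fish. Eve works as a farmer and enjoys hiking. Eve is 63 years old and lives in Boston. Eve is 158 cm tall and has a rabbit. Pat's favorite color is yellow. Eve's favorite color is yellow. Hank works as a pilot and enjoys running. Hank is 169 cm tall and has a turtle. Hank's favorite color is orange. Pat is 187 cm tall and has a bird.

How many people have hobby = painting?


Count: 1

1


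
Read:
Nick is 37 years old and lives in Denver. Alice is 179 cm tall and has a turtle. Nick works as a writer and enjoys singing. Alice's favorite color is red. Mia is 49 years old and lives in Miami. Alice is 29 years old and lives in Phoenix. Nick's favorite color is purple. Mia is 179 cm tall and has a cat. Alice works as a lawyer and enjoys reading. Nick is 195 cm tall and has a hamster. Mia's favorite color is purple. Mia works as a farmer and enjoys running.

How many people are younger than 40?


Filter: 2

2


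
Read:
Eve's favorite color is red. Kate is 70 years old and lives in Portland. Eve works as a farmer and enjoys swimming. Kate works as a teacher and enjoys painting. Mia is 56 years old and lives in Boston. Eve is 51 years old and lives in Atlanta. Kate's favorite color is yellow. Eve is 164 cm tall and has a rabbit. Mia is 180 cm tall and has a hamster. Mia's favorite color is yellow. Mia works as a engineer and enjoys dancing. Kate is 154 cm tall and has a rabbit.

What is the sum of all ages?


51+70+56 = 177

177


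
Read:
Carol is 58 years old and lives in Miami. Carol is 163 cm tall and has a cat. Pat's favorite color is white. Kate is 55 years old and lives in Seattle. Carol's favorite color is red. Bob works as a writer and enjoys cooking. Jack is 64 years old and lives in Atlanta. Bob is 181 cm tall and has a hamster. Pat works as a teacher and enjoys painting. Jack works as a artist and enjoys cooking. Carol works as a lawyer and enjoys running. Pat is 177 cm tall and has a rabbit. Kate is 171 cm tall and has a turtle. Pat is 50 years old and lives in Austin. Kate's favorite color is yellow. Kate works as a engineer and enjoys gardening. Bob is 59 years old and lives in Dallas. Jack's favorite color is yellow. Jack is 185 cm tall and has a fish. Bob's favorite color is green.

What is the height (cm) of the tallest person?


Tallest: Jack at 185 cm

185


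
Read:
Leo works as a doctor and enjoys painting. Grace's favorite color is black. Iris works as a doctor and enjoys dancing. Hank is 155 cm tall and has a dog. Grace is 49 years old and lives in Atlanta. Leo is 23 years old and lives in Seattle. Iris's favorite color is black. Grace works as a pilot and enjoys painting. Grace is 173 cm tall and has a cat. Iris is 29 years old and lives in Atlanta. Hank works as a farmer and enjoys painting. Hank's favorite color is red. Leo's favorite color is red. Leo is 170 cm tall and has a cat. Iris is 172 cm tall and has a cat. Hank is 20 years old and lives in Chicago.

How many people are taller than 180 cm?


Taller than 180: 0

0


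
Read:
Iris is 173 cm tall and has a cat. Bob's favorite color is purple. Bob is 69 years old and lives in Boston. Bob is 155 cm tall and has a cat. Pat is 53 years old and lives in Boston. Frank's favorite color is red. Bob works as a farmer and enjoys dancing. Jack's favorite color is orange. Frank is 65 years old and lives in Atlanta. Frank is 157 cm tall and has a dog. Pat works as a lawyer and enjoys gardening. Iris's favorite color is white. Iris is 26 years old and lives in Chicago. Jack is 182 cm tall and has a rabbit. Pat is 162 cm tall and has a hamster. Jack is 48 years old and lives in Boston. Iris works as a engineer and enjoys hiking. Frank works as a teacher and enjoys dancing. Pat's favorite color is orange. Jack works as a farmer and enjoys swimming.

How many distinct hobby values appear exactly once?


Unique hobby values: 3

3


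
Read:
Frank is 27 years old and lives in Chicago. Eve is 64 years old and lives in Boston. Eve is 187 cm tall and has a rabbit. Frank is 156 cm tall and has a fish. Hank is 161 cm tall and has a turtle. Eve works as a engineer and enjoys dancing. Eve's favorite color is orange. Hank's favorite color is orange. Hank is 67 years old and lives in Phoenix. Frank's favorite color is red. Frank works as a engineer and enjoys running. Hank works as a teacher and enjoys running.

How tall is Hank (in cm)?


Hank is 161 cm tall

161


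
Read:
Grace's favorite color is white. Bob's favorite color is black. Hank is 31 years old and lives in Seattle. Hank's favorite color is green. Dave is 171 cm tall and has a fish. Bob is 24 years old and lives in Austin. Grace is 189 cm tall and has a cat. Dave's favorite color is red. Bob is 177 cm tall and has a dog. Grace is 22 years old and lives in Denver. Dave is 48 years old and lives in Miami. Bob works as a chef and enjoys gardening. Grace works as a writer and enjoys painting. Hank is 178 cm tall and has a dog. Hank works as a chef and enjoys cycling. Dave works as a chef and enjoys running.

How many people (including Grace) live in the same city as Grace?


Grace lives in Denver. Count = 1

1


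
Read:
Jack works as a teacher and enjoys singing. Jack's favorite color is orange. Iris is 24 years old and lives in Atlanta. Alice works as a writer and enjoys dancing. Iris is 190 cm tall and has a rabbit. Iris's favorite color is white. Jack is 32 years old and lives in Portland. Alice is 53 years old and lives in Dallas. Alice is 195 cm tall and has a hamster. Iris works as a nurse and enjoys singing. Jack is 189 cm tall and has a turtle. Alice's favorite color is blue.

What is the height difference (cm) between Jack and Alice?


|189 - 195| = 6

6


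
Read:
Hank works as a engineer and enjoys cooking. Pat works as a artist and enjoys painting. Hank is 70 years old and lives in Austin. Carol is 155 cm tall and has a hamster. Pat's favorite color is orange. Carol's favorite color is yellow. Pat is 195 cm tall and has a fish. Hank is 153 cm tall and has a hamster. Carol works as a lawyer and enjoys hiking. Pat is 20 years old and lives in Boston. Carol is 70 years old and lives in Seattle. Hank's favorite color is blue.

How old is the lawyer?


The lawyer is Carol, age 70

70


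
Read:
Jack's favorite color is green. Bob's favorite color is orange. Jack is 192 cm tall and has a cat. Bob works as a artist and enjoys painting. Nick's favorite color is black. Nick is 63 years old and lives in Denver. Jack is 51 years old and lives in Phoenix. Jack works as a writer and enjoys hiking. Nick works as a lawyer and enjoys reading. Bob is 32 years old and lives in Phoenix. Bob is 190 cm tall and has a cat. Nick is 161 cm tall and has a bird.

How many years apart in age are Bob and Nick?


32 vs 63, diff = 31

31


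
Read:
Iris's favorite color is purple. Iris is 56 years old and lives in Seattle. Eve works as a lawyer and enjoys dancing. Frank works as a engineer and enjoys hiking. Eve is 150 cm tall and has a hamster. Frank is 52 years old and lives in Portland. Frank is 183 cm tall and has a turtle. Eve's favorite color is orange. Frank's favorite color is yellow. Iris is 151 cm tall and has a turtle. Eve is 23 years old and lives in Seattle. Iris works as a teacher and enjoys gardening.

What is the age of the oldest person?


Oldest: Iris at 56

56


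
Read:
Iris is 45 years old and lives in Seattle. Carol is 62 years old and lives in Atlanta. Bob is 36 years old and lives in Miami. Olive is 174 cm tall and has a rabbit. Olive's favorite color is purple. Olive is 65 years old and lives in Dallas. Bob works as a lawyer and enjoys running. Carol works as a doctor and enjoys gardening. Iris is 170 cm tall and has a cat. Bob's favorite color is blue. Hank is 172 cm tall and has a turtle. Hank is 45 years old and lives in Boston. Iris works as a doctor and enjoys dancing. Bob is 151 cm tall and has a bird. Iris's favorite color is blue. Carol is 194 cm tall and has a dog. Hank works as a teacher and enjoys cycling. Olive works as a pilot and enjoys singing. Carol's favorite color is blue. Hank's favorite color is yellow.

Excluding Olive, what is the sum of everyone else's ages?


Sum (excluding Olive): 188

188


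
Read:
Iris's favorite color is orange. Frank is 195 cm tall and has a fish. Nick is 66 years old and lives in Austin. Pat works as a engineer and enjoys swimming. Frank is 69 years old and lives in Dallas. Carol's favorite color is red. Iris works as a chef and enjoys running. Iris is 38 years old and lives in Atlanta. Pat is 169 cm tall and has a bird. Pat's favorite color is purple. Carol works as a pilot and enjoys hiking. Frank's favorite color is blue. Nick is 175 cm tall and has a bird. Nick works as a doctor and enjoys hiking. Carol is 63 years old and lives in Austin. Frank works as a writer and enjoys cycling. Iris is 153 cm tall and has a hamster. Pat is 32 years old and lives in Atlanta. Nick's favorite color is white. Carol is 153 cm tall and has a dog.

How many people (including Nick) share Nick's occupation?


Nick is a doctor. Count = 1

1


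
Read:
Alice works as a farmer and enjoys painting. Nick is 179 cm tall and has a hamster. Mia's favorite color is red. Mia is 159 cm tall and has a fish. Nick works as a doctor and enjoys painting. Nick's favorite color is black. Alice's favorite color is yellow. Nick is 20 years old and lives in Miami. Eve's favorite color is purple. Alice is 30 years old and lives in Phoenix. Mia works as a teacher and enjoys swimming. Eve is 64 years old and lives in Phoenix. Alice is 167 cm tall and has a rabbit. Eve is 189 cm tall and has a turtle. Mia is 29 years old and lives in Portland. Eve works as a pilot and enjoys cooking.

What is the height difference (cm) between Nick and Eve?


|179 - 189| = 10

10


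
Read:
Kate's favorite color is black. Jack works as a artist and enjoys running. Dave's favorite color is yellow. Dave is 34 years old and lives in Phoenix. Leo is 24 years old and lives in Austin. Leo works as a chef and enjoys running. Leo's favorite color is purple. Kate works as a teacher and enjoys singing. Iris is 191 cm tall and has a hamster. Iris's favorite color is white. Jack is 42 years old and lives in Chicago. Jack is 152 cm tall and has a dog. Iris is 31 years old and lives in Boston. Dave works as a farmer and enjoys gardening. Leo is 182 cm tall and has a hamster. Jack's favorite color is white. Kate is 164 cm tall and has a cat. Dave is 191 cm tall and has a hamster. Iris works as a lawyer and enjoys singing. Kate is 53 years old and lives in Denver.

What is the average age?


Sum=184, n=5, avg=36.8

36.8


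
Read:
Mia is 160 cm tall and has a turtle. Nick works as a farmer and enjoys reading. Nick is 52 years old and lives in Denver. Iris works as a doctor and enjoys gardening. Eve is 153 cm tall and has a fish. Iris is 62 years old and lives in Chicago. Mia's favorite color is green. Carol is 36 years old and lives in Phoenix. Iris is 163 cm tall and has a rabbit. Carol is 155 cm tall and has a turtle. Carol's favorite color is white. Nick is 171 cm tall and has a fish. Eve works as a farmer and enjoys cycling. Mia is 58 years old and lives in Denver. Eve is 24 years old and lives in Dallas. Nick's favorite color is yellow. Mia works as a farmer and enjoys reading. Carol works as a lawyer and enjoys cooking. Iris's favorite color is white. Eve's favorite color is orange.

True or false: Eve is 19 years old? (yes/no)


Eve is actually 24. no

no


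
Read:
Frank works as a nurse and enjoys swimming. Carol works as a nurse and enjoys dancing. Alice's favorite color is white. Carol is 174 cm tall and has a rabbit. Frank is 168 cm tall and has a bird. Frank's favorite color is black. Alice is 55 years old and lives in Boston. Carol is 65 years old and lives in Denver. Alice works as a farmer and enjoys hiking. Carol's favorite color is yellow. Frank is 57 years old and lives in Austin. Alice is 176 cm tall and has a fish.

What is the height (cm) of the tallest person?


Tallest: Alice at 176 cm

176


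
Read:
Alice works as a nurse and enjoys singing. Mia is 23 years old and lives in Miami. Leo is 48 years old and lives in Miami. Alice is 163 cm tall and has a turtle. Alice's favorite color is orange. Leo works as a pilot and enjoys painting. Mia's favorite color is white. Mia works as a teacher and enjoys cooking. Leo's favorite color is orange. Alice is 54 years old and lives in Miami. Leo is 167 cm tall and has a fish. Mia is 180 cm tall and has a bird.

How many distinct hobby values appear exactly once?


Unique hobby values: 3

3


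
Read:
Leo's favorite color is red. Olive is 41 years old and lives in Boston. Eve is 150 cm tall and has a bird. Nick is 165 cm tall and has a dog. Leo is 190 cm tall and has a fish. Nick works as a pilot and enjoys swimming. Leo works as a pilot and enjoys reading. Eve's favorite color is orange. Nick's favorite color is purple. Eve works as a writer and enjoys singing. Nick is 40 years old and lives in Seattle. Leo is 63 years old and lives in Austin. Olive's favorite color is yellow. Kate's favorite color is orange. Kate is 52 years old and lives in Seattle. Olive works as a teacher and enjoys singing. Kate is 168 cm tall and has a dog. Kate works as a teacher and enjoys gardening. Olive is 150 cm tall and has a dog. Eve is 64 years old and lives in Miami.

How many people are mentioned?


People: Nick, Kate, Leo, Eve, Olive. Count = 5

5


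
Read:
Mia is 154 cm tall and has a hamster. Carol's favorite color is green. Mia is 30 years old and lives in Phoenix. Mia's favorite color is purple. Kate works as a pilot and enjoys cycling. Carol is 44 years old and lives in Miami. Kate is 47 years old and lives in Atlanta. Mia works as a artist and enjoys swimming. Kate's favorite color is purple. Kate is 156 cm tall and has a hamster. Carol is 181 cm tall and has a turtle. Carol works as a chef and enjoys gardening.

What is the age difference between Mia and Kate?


|30 - 47| = 17

17


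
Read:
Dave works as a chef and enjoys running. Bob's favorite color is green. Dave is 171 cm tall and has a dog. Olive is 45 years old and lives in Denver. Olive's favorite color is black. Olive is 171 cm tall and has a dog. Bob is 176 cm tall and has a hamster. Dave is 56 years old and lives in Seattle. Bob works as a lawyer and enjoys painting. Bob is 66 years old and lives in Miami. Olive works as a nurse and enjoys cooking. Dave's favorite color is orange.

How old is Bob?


Bob is 66 years old

66


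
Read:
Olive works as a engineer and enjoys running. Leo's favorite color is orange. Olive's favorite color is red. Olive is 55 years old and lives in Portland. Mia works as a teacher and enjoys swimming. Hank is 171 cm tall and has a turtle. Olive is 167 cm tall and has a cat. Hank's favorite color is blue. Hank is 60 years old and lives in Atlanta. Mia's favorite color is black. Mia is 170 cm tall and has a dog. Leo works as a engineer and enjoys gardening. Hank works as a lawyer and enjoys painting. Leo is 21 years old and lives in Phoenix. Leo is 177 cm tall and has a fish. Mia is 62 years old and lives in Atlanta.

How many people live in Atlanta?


Count in Atlanta: 2

2


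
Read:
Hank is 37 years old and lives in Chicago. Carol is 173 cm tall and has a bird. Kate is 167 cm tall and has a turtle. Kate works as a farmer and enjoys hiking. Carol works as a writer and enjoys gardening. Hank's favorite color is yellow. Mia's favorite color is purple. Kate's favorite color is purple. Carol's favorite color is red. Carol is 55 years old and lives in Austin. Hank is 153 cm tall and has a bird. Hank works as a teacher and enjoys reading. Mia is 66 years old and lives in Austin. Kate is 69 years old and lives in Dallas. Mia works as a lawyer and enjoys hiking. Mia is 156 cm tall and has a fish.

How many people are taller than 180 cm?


Taller than 180: 0

0


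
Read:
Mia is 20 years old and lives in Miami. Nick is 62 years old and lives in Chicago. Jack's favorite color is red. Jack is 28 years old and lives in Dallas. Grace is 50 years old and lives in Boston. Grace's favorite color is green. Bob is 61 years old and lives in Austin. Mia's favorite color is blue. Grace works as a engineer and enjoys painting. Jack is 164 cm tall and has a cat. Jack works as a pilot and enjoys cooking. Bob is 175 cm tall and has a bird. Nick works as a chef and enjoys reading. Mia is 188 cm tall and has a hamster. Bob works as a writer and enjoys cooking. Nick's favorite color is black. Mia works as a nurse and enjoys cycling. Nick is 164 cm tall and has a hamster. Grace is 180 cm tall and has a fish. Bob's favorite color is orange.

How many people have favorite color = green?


Count: 1

1


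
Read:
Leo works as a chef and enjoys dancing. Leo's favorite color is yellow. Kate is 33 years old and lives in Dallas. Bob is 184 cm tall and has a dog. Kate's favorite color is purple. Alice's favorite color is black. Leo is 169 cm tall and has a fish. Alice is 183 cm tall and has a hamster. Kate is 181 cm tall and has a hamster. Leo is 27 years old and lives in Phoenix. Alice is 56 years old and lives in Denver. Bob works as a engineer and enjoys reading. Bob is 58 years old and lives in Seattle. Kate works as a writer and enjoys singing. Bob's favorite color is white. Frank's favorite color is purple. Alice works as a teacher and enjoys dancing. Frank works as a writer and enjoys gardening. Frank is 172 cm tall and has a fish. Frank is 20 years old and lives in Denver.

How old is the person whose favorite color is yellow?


Person with favorite color=yellow is Leo, age 27

27


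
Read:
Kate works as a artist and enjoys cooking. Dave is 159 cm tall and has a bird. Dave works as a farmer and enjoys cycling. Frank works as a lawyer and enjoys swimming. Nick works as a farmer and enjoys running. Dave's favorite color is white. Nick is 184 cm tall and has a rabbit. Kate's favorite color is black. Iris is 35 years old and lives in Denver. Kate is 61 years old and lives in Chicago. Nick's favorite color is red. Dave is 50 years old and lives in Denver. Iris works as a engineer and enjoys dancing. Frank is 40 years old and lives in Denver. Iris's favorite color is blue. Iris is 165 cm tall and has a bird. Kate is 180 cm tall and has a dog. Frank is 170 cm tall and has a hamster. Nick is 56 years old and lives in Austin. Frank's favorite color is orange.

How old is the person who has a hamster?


Person with hamster is Frank, age 40

40


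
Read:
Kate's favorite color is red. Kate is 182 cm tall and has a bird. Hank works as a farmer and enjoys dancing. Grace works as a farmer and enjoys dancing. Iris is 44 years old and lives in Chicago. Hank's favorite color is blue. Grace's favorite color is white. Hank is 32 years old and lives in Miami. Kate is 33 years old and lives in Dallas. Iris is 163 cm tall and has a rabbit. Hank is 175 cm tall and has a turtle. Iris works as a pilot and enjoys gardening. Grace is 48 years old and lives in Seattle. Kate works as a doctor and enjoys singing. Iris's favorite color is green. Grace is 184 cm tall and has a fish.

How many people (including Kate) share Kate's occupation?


Kate is a doctor. Count = 1

1


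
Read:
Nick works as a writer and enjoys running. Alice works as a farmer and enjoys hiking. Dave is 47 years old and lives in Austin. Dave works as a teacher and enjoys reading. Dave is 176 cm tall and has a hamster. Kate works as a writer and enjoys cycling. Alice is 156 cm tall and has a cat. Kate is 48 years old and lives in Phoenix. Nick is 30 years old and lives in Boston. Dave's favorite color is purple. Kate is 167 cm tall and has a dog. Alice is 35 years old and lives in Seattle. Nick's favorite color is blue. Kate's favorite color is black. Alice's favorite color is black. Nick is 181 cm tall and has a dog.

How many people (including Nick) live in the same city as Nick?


Nick lives in Boston. Count = 1

1


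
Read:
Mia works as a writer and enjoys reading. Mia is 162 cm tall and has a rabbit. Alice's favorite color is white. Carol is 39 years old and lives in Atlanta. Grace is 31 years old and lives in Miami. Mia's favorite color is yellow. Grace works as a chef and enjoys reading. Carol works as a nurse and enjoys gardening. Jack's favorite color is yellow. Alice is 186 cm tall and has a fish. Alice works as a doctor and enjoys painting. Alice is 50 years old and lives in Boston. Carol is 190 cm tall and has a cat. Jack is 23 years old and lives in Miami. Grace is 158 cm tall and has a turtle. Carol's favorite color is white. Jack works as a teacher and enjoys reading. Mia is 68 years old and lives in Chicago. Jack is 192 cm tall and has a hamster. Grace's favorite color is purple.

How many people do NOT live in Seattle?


Not in Seattle: 5

5


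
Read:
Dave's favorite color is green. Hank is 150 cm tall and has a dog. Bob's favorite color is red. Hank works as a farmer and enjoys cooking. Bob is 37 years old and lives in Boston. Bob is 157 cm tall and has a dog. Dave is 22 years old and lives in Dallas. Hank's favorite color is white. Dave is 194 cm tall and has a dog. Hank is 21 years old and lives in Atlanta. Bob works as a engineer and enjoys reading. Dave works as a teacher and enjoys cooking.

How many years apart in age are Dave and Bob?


22 vs 37, diff = 15

15


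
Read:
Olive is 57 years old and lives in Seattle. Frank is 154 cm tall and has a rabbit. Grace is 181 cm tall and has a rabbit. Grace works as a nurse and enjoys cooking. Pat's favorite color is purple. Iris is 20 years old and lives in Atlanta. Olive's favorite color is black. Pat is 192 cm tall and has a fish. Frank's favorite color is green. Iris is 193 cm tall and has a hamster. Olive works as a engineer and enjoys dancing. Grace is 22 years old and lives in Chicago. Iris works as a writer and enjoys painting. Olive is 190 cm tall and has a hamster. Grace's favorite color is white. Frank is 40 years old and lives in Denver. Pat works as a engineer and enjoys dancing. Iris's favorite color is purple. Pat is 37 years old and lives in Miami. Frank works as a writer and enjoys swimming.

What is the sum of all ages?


37+22+20+57+40 = 176

176


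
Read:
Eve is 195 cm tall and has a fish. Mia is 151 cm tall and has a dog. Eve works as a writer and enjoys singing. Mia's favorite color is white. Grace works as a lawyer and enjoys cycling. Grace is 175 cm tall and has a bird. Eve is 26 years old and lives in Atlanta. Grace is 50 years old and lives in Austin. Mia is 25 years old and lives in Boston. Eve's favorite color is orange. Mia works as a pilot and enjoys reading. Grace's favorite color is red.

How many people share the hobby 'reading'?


Count: 1

1


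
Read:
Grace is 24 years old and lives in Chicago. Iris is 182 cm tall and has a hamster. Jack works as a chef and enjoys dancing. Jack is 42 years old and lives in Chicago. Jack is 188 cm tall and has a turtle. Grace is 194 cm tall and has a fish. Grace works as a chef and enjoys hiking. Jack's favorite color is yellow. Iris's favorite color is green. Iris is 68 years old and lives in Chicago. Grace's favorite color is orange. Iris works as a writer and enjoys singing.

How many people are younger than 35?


Filter: 1

1


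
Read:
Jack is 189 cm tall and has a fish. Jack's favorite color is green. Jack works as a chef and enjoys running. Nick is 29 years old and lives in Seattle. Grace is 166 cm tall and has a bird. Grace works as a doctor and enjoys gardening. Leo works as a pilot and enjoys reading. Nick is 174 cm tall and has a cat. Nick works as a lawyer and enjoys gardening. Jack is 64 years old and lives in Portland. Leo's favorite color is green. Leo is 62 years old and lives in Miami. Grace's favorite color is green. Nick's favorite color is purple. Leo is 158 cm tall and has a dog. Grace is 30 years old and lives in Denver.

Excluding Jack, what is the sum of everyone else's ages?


Sum (excluding Jack): 121

121


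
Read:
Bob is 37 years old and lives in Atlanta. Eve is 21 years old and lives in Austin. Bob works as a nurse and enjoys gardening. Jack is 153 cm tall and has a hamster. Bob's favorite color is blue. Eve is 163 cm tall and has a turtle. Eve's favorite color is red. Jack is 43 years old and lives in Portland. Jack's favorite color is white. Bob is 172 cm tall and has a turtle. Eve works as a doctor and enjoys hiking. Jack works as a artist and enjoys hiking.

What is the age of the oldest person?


Oldest: Jack at 43

43
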